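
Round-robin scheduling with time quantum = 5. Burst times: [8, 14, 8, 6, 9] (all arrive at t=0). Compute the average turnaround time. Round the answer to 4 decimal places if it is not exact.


Time quantum = 5
Execution trace:
  J1 runs 5 units, time = 5
  J2 runs 5 units, time = 10
  J3 runs 5 units, time = 15
  J4 runs 5 units, time = 20
  J5 runs 5 units, time = 25
  J1 runs 3 units, time = 28
  J2 runs 5 units, time = 33
  J3 runs 3 units, time = 36
  J4 runs 1 units, time = 37
  J5 runs 4 units, time = 41
  J2 runs 4 units, time = 45
Finish times: [28, 45, 36, 37, 41]
Average turnaround = 187/5 = 37.4

37.4


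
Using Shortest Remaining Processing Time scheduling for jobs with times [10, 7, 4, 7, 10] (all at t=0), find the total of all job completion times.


Since all jobs arrive at t=0, SRPT equals SPT ordering.
SPT order: [4, 7, 7, 10, 10]
Completion times:
  Job 1: p=4, C=4
  Job 2: p=7, C=11
  Job 3: p=7, C=18
  Job 4: p=10, C=28
  Job 5: p=10, C=38
Total completion time = 4 + 11 + 18 + 28 + 38 = 99

99


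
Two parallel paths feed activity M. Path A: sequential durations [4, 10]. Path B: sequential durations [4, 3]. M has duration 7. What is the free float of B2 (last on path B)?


ES(B2) = sum of predecessors on chain B = 4
EF(B2) = ES + duration = 4 + 3 = 7
Successor of B2 is M. ES(M) = max(sum(A), sum(B)) = max(14, 7) = 14
Free float = ES(successor) - EF(current) = 14 - 7 = 7

7


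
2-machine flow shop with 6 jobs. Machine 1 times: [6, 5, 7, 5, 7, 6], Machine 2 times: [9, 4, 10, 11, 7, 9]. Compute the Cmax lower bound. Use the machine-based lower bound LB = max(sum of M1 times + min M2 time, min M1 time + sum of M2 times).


LB1 = sum(M1 times) + min(M2 times) = 36 + 4 = 40
LB2 = min(M1 times) + sum(M2 times) = 5 + 50 = 55
Lower bound = max(LB1, LB2) = max(40, 55) = 55

55


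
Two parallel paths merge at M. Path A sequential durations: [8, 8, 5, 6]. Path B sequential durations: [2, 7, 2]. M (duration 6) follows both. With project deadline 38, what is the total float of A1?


Forward pass: ES(A1) = sum of predecessors on chain A = 0
EF = ES + duration = 0 + 8 = 8
Backward pass: LF(M) = deadline = 38; LS(M) = 38 - 6 = 32
LF(A1) = LS(M) - sum(successors on chain A) = 32 - 19 = 13
LS = LF - duration = 13 - 8 = 5
Total float = LS - ES = 5 - 0 = 5

5


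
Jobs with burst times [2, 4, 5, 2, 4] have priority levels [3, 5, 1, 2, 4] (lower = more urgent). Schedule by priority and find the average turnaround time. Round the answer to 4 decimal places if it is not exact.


Sort by priority (ascending = highest first):
Order: [(1, 5), (2, 2), (3, 2), (4, 4), (5, 4)]
Completion times:
  Priority 1, burst=5, C=5
  Priority 2, burst=2, C=7
  Priority 3, burst=2, C=9
  Priority 4, burst=4, C=13
  Priority 5, burst=4, C=17
Average turnaround = 51/5 = 10.2

10.2


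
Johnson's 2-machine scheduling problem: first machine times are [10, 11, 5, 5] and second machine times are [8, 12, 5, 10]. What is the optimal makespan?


Apply Johnson's rule:
  Group 1 (a <= b): [(3, 5, 5), (4, 5, 10), (2, 11, 12)]
  Group 2 (a > b): [(1, 10, 8)]
Optimal job order: [3, 4, 2, 1]
Schedule:
  Job 3: M1 done at 5, M2 done at 10
  Job 4: M1 done at 10, M2 done at 20
  Job 2: M1 done at 21, M2 done at 33
  Job 1: M1 done at 31, M2 done at 41
Makespan = 41

41


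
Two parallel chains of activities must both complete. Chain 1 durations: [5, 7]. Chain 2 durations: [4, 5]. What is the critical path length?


Path A total = 5 + 7 = 12
Path B total = 4 + 5 = 9
Critical path = longest path = max(12, 9) = 12

12


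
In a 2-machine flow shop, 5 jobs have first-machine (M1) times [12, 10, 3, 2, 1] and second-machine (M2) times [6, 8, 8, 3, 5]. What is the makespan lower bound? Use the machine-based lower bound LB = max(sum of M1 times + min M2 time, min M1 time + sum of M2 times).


LB1 = sum(M1 times) + min(M2 times) = 28 + 3 = 31
LB2 = min(M1 times) + sum(M2 times) = 1 + 30 = 31
Lower bound = max(LB1, LB2) = max(31, 31) = 31

31


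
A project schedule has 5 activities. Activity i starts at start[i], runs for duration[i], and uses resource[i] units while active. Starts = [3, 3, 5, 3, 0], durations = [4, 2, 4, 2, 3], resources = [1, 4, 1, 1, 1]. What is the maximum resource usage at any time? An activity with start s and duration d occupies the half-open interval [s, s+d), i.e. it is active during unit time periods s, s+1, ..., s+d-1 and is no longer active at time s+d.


Each activity i is active on [start_i, start_i + duration_i).
Compute total resource usage per time slot:
  t=0: active resources = [1], total = 1
  t=1: active resources = [1], total = 1
  t=2: active resources = [1], total = 1
  t=3: active resources = [1, 4, 1], total = 6
  t=4: active resources = [1, 4, 1], total = 6
  t=5: active resources = [1, 1], total = 2
  t=6: active resources = [1, 1], total = 2
  t=7: active resources = [1], total = 1
  t=8: active resources = [1], total = 1
Peak resource demand = 6

6


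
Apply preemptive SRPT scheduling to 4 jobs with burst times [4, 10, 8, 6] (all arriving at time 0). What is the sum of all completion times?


Since all jobs arrive at t=0, SRPT equals SPT ordering.
SPT order: [4, 6, 8, 10]
Completion times:
  Job 1: p=4, C=4
  Job 2: p=6, C=10
  Job 3: p=8, C=18
  Job 4: p=10, C=28
Total completion time = 4 + 10 + 18 + 28 = 60

60


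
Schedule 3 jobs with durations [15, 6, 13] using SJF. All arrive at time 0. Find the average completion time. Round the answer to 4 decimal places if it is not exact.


SJF order (ascending): [6, 13, 15]
Completion times:
  Job 1: burst=6, C=6
  Job 2: burst=13, C=19
  Job 3: burst=15, C=34
Average completion = 59/3 = 19.6667

19.6667


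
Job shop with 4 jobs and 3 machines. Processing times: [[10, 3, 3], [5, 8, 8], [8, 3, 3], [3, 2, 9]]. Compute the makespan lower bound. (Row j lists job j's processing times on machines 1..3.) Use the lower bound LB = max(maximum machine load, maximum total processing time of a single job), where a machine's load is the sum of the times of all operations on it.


Machine loads:
  Machine 1: 10 + 5 + 8 + 3 = 26
  Machine 2: 3 + 8 + 3 + 2 = 16
  Machine 3: 3 + 8 + 3 + 9 = 23
Max machine load = 26
Job totals:
  Job 1: 16
  Job 2: 21
  Job 3: 14
  Job 4: 14
Max job total = 21
Lower bound = max(26, 21) = 26

26


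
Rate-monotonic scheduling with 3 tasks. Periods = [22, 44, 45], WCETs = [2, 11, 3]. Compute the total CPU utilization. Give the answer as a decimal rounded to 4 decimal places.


Compute individual utilizations (exact fractions):
  Task 1: C/T = 2/22 = 1/11 (approx. 0.0909)
  Task 2: C/T = 11/44 = 1/4 (approx. 0.25)
  Task 3: C/T = 3/45 = 1/15 (approx. 0.0667)
Total utilization U = 1/11 + 1/4 + 1/15 = 269/660
Rounded to 4 decimal places: U = 0.4076
RM (Liu & Layland) bound for 3 tasks = 0.779763; compare with U = 269/660 (approx. 0.407576)
U <= bound, so schedulable by RM sufficient condition.

0.4076


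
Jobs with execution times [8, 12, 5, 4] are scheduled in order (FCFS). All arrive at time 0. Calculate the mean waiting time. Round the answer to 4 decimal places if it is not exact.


FCFS order (as given): [8, 12, 5, 4]
Waiting times:
  Job 1: wait = 0
  Job 2: wait = 8
  Job 3: wait = 20
  Job 4: wait = 25
Sum of waiting times = 53
Average waiting time = 53/4 = 13.25

13.25


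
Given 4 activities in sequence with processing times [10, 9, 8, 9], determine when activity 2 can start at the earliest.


Activity 2 starts after activities 1 through 1 complete.
Predecessor durations: [10]
ES = 10 = 10

10


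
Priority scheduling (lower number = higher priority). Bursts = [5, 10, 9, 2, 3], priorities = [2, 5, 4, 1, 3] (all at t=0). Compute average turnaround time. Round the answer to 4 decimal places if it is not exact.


Sort by priority (ascending = highest first):
Order: [(1, 2), (2, 5), (3, 3), (4, 9), (5, 10)]
Completion times:
  Priority 1, burst=2, C=2
  Priority 2, burst=5, C=7
  Priority 3, burst=3, C=10
  Priority 4, burst=9, C=19
  Priority 5, burst=10, C=29
Average turnaround = 67/5 = 13.4

13.4


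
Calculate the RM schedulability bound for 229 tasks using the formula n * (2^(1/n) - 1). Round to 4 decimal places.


Compute 2^(1/229) = 1.0030314291
Subtract 1: 1.0030314291 - 1 = 0.0030314291
Multiply by n: 229 * 0.0030314291 = 0.6941972639
Round to 4 dp: 0.6942

0.6942


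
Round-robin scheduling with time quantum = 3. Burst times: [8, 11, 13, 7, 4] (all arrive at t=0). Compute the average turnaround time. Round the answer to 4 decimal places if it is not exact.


Time quantum = 3
Execution trace:
  J1 runs 3 units, time = 3
  J2 runs 3 units, time = 6
  J3 runs 3 units, time = 9
  J4 runs 3 units, time = 12
  J5 runs 3 units, time = 15
  J1 runs 3 units, time = 18
  J2 runs 3 units, time = 21
  J3 runs 3 units, time = 24
  J4 runs 3 units, time = 27
  J5 runs 1 units, time = 28
  J1 runs 2 units, time = 30
  J2 runs 3 units, time = 33
  J3 runs 3 units, time = 36
  J4 runs 1 units, time = 37
  J2 runs 2 units, time = 39
  J3 runs 3 units, time = 42
  J3 runs 1 units, time = 43
Finish times: [30, 39, 43, 37, 28]
Average turnaround = 177/5 = 35.4

35.4


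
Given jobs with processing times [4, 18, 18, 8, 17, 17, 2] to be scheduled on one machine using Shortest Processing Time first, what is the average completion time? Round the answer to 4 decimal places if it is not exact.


Sort jobs by processing time (SPT order): [2, 4, 8, 17, 17, 18, 18]
Compute completion times sequentially:
  Job 1: processing = 2, completes at 2
  Job 2: processing = 4, completes at 6
  Job 3: processing = 8, completes at 14
  Job 4: processing = 17, completes at 31
  Job 5: processing = 17, completes at 48
  Job 6: processing = 18, completes at 66
  Job 7: processing = 18, completes at 84
Sum of completion times = 251
Average completion time = 251/7 = 35.8571

35.8571


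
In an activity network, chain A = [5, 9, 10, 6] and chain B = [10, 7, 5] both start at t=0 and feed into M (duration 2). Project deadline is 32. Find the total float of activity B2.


Forward pass: ES(B2) = sum of predecessors on chain B = 10
EF = ES + duration = 10 + 7 = 17
Backward pass: LF(M) = deadline = 32; LS(M) = 32 - 2 = 30
LF(B2) = LS(M) - sum(successors on chain B) = 30 - 5 = 25
LS = LF - duration = 25 - 7 = 18
Total float = LS - ES = 18 - 10 = 8

8


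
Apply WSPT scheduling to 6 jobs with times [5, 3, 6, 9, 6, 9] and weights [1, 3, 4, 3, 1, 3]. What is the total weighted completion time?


Compute p/w ratios and sort ascending (WSPT): [(3, 3), (6, 4), (9, 3), (9, 3), (5, 1), (6, 1)]
Compute weighted completion times:
  Job (p=3,w=3): C=3, w*C=3*3=9
  Job (p=6,w=4): C=9, w*C=4*9=36
  Job (p=9,w=3): C=18, w*C=3*18=54
  Job (p=9,w=3): C=27, w*C=3*27=81
  Job (p=5,w=1): C=32, w*C=1*32=32
  Job (p=6,w=1): C=38, w*C=1*38=38
Total weighted completion time = 250

250


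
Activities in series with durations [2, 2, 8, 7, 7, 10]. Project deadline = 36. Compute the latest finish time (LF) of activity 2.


LF(activity 2) = deadline - sum of successor durations
Successors: activities 3 through 6 with durations [8, 7, 7, 10]
Sum of successor durations = 32
LF = 36 - 32 = 4

4


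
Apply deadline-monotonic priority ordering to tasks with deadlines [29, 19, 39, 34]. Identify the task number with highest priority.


Sort tasks by relative deadline (ascending):
  Task 2: deadline = 19
  Task 1: deadline = 29
  Task 4: deadline = 34
  Task 3: deadline = 39
Priority order (highest first): [2, 1, 4, 3]
Highest priority task = 2

2


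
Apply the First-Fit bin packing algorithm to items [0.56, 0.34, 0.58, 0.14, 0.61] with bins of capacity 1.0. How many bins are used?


Place items sequentially using First-Fit:
  Item 0.56 -> new Bin 1
  Item 0.34 -> Bin 1 (now 0.9)
  Item 0.58 -> new Bin 2
  Item 0.14 -> Bin 2 (now 0.72)
  Item 0.61 -> new Bin 3
Total bins used = 3

3


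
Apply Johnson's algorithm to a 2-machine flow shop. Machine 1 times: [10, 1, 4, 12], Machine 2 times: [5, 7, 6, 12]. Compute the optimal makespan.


Apply Johnson's rule:
  Group 1 (a <= b): [(2, 1, 7), (3, 4, 6), (4, 12, 12)]
  Group 2 (a > b): [(1, 10, 5)]
Optimal job order: [2, 3, 4, 1]
Schedule:
  Job 2: M1 done at 1, M2 done at 8
  Job 3: M1 done at 5, M2 done at 14
  Job 4: M1 done at 17, M2 done at 29
  Job 1: M1 done at 27, M2 done at 34
Makespan = 34

34


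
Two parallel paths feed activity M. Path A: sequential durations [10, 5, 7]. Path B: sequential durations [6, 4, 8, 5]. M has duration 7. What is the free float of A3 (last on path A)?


ES(A3) = sum of predecessors on chain A = 15
EF(A3) = ES + duration = 15 + 7 = 22
Successor of A3 is M. ES(M) = max(sum(A), sum(B)) = max(22, 23) = 23
Free float = ES(successor) - EF(current) = 23 - 22 = 1

1


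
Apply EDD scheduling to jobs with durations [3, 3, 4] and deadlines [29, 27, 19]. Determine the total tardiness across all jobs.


Sort by due date (EDD order): [(4, 19), (3, 27), (3, 29)]
Compute completion times and tardiness:
  Job 1: p=4, d=19, C=4, tardiness=max(0,4-19)=0
  Job 2: p=3, d=27, C=7, tardiness=max(0,7-27)=0
  Job 3: p=3, d=29, C=10, tardiness=max(0,10-29)=0
Total tardiness = 0

0


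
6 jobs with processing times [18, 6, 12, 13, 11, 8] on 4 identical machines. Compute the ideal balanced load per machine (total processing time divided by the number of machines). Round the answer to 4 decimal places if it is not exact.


Total processing time = 18 + 6 + 12 + 13 + 11 + 8 = 68
Number of machines = 4
Ideal balanced load = 68 / 4 = 17.0

17.0


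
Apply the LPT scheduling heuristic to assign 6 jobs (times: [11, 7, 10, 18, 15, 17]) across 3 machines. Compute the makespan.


Sort jobs in decreasing order (LPT): [18, 17, 15, 11, 10, 7]
Assign each job to the least loaded machine:
  Machine 1: jobs [18, 7], load = 25
  Machine 2: jobs [17, 10], load = 27
  Machine 3: jobs [15, 11], load = 26
Makespan = max load = 27

27


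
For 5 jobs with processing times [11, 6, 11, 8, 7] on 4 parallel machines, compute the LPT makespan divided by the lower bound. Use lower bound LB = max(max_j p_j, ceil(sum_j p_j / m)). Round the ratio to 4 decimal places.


LPT order: [11, 11, 8, 7, 6]
Machine loads after assignment: [11, 11, 8, 13]
LPT makespan = 13
Lower bound = max(max_job, ceil(total/4)) = max(11, 11) = 11
Ratio = 13 / 11 = 1.1818

1.1818


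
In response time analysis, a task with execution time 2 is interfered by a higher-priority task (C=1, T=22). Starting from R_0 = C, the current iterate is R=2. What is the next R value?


R_next = C + ceil(R_prev / T_hp) * C_hp
ceil(2 / 22) = ceil(0.0909) = 1
Interference = 1 * 1 = 1
R_next = 2 + 1 = 3

3


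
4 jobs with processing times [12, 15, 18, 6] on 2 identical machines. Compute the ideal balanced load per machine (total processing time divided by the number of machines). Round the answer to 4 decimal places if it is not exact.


Total processing time = 12 + 15 + 18 + 6 = 51
Number of machines = 2
Ideal balanced load = 51 / 2 = 25.5

25.5


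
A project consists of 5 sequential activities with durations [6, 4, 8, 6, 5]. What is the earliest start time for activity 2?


Activity 2 starts after activities 1 through 1 complete.
Predecessor durations: [6]
ES = 6 = 6

6


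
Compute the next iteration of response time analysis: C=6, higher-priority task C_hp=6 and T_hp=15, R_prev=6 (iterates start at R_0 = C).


R_next = C + ceil(R_prev / T_hp) * C_hp
ceil(6 / 15) = ceil(0.4) = 1
Interference = 1 * 6 = 6
R_next = 6 + 6 = 12

12


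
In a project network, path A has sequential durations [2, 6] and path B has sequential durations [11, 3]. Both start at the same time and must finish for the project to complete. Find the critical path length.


Path A total = 2 + 6 = 8
Path B total = 11 + 3 = 14
Critical path = longest path = max(8, 14) = 14

14


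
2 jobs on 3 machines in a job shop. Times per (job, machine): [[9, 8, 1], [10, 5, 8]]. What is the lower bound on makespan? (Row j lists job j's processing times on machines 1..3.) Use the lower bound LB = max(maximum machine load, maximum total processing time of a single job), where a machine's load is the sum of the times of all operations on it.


Machine loads:
  Machine 1: 9 + 10 = 19
  Machine 2: 8 + 5 = 13
  Machine 3: 1 + 8 = 9
Max machine load = 19
Job totals:
  Job 1: 18
  Job 2: 23
Max job total = 23
Lower bound = max(19, 23) = 23

23


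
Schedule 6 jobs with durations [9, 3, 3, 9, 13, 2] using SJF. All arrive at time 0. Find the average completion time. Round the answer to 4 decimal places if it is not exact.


SJF order (ascending): [2, 3, 3, 9, 9, 13]
Completion times:
  Job 1: burst=2, C=2
  Job 2: burst=3, C=5
  Job 3: burst=3, C=8
  Job 4: burst=9, C=17
  Job 5: burst=9, C=26
  Job 6: burst=13, C=39
Average completion = 97/6 = 16.1667

16.1667


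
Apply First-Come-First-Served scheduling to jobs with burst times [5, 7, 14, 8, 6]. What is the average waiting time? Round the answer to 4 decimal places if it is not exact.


FCFS order (as given): [5, 7, 14, 8, 6]
Waiting times:
  Job 1: wait = 0
  Job 2: wait = 5
  Job 3: wait = 12
  Job 4: wait = 26
  Job 5: wait = 34
Sum of waiting times = 77
Average waiting time = 77/5 = 15.4

15.4


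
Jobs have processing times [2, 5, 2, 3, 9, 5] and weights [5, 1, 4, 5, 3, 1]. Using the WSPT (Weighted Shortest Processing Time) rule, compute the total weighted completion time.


Compute p/w ratios and sort ascending (WSPT): [(2, 5), (2, 4), (3, 5), (9, 3), (5, 1), (5, 1)]
Compute weighted completion times:
  Job (p=2,w=5): C=2, w*C=5*2=10
  Job (p=2,w=4): C=4, w*C=4*4=16
  Job (p=3,w=5): C=7, w*C=5*7=35
  Job (p=9,w=3): C=16, w*C=3*16=48
  Job (p=5,w=1): C=21, w*C=1*21=21
  Job (p=5,w=1): C=26, w*C=1*26=26
Total weighted completion time = 156

156


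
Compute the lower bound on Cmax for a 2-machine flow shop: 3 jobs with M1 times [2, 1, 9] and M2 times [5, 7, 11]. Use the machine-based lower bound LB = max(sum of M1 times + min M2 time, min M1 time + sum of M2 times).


LB1 = sum(M1 times) + min(M2 times) = 12 + 5 = 17
LB2 = min(M1 times) + sum(M2 times) = 1 + 23 = 24
Lower bound = max(LB1, LB2) = max(17, 24) = 24

24


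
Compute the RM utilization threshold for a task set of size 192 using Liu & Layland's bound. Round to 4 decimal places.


Compute 2^(1/192) = 1.0036166660
Subtract 1: 1.0036166660 - 1 = 0.0036166660
Multiply by n: 192 * 0.0036166660 = 0.6943998720
Round to 4 dp: 0.6944

0.6944


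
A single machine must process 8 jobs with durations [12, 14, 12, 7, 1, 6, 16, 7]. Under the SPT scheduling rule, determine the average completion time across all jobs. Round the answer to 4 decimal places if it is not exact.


Sort jobs by processing time (SPT order): [1, 6, 7, 7, 12, 12, 14, 16]
Compute completion times sequentially:
  Job 1: processing = 1, completes at 1
  Job 2: processing = 6, completes at 7
  Job 3: processing = 7, completes at 14
  Job 4: processing = 7, completes at 21
  Job 5: processing = 12, completes at 33
  Job 6: processing = 12, completes at 45
  Job 7: processing = 14, completes at 59
  Job 8: processing = 16, completes at 75
Sum of completion times = 255
Average completion time = 255/8 = 31.875

31.875


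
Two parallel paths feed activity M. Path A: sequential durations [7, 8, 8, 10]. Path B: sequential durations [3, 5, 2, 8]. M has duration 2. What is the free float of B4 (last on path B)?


ES(B4) = sum of predecessors on chain B = 10
EF(B4) = ES + duration = 10 + 8 = 18
Successor of B4 is M. ES(M) = max(sum(A), sum(B)) = max(33, 18) = 33
Free float = ES(successor) - EF(current) = 33 - 18 = 15

15


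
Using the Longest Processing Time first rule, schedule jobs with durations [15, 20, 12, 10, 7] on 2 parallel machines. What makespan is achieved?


Sort jobs in decreasing order (LPT): [20, 15, 12, 10, 7]
Assign each job to the least loaded machine:
  Machine 1: jobs [20, 10], load = 30
  Machine 2: jobs [15, 12, 7], load = 34
Makespan = max load = 34

34


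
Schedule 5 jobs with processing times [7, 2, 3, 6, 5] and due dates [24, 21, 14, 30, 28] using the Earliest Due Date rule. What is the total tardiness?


Sort by due date (EDD order): [(3, 14), (2, 21), (7, 24), (5, 28), (6, 30)]
Compute completion times and tardiness:
  Job 1: p=3, d=14, C=3, tardiness=max(0,3-14)=0
  Job 2: p=2, d=21, C=5, tardiness=max(0,5-21)=0
  Job 3: p=7, d=24, C=12, tardiness=max(0,12-24)=0
  Job 4: p=5, d=28, C=17, tardiness=max(0,17-28)=0
  Job 5: p=6, d=30, C=23, tardiness=max(0,23-30)=0
Total tardiness = 0

0


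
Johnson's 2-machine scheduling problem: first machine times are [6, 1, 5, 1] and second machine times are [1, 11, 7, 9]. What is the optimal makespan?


Apply Johnson's rule:
  Group 1 (a <= b): [(2, 1, 11), (4, 1, 9), (3, 5, 7)]
  Group 2 (a > b): [(1, 6, 1)]
Optimal job order: [2, 4, 3, 1]
Schedule:
  Job 2: M1 done at 1, M2 done at 12
  Job 4: M1 done at 2, M2 done at 21
  Job 3: M1 done at 7, M2 done at 28
  Job 1: M1 done at 13, M2 done at 29
Makespan = 29

29


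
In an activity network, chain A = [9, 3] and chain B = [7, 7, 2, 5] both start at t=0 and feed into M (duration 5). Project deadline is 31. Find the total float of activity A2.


Forward pass: ES(A2) = sum of predecessors on chain A = 9
EF = ES + duration = 9 + 3 = 12
Backward pass: LF(M) = deadline = 31; LS(M) = 31 - 5 = 26
LF(A2) = LS(M) - sum(successors on chain A) = 26 - 0 = 26
LS = LF - duration = 26 - 3 = 23
Total float = LS - ES = 23 - 9 = 14

14


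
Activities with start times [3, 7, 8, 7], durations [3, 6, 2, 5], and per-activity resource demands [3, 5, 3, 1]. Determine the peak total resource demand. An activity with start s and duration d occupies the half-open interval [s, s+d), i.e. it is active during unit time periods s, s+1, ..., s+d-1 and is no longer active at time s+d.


Each activity i is active on [start_i, start_i + duration_i).
Compute total resource usage per time slot:
  t=0: active resources = [], total = 0
  t=1: active resources = [], total = 0
  t=2: active resources = [], total = 0
  t=3: active resources = [3], total = 3
  t=4: active resources = [3], total = 3
  t=5: active resources = [3], total = 3
  t=6: active resources = [], total = 0
  t=7: active resources = [5, 1], total = 6
  t=8: active resources = [5, 3, 1], total = 9
  t=9: active resources = [5, 3, 1], total = 9
  t=10: active resources = [5, 1], total = 6
  t=11: active resources = [5, 1], total = 6
  t=12: active resources = [5], total = 5
Peak resource demand = 9

9


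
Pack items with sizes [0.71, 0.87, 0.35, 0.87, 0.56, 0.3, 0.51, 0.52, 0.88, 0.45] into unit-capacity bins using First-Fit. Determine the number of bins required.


Place items sequentially using First-Fit:
  Item 0.71 -> new Bin 1
  Item 0.87 -> new Bin 2
  Item 0.35 -> new Bin 3
  Item 0.87 -> new Bin 4
  Item 0.56 -> Bin 3 (now 0.91)
  Item 0.3 -> new Bin 5
  Item 0.51 -> Bin 5 (now 0.81)
  Item 0.52 -> new Bin 6
  Item 0.88 -> new Bin 7
  Item 0.45 -> Bin 6 (now 0.97)
Total bins used = 7

7


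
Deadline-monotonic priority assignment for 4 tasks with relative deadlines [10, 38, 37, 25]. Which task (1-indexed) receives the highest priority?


Sort tasks by relative deadline (ascending):
  Task 1: deadline = 10
  Task 4: deadline = 25
  Task 3: deadline = 37
  Task 2: deadline = 38
Priority order (highest first): [1, 4, 3, 2]
Highest priority task = 1

1


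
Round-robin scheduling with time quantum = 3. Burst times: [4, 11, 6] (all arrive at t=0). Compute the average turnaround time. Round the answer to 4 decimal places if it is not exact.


Time quantum = 3
Execution trace:
  J1 runs 3 units, time = 3
  J2 runs 3 units, time = 6
  J3 runs 3 units, time = 9
  J1 runs 1 units, time = 10
  J2 runs 3 units, time = 13
  J3 runs 3 units, time = 16
  J2 runs 3 units, time = 19
  J2 runs 2 units, time = 21
Finish times: [10, 21, 16]
Average turnaround = 47/3 = 15.6667

15.6667


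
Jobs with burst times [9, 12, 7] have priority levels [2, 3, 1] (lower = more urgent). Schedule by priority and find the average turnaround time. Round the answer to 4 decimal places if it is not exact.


Sort by priority (ascending = highest first):
Order: [(1, 7), (2, 9), (3, 12)]
Completion times:
  Priority 1, burst=7, C=7
  Priority 2, burst=9, C=16
  Priority 3, burst=12, C=28
Average turnaround = 51/3 = 17.0

17.0


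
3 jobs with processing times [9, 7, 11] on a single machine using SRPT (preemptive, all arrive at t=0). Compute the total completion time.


Since all jobs arrive at t=0, SRPT equals SPT ordering.
SPT order: [7, 9, 11]
Completion times:
  Job 1: p=7, C=7
  Job 2: p=9, C=16
  Job 3: p=11, C=27
Total completion time = 7 + 16 + 27 = 50

50


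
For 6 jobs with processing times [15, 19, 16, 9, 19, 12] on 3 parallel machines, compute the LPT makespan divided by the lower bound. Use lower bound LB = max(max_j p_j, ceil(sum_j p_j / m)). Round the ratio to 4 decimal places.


LPT order: [19, 19, 16, 15, 12, 9]
Machine loads after assignment: [31, 28, 31]
LPT makespan = 31
Lower bound = max(max_job, ceil(total/3)) = max(19, 30) = 30
Ratio = 31 / 30 = 1.0333

1.0333


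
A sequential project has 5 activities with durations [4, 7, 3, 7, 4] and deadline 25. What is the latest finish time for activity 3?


LF(activity 3) = deadline - sum of successor durations
Successors: activities 4 through 5 with durations [7, 4]
Sum of successor durations = 11
LF = 25 - 11 = 14

14


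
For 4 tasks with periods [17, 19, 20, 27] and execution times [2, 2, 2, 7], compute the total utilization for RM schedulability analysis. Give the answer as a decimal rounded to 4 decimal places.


Compute individual utilizations (exact fractions):
  Task 1: C/T = 2/17 (approx. 0.1176)
  Task 2: C/T = 2/19 (approx. 0.1053)
  Task 3: C/T = 2/20 = 1/10 (approx. 0.1)
  Task 4: C/T = 7/27 (approx. 0.2593)
Total utilization U = 2/17 + 2/19 + 1/10 + 7/27 = 50771/87210
Rounded to 4 decimal places: U = 0.5822
RM (Liu & Layland) bound for 4 tasks = 0.756828; compare with U = 50771/87210 (approx. 0.582169)
U <= bound, so schedulable by RM sufficient condition.

0.5822


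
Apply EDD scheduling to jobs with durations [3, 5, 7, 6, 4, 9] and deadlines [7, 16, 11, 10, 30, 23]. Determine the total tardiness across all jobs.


Sort by due date (EDD order): [(3, 7), (6, 10), (7, 11), (5, 16), (9, 23), (4, 30)]
Compute completion times and tardiness:
  Job 1: p=3, d=7, C=3, tardiness=max(0,3-7)=0
  Job 2: p=6, d=10, C=9, tardiness=max(0,9-10)=0
  Job 3: p=7, d=11, C=16, tardiness=max(0,16-11)=5
  Job 4: p=5, d=16, C=21, tardiness=max(0,21-16)=5
  Job 5: p=9, d=23, C=30, tardiness=max(0,30-23)=7
  Job 6: p=4, d=30, C=34, tardiness=max(0,34-30)=4
Total tardiness = 21

21


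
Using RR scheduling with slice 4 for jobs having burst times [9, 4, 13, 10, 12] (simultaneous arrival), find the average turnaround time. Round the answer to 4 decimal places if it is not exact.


Time quantum = 4
Execution trace:
  J1 runs 4 units, time = 4
  J2 runs 4 units, time = 8
  J3 runs 4 units, time = 12
  J4 runs 4 units, time = 16
  J5 runs 4 units, time = 20
  J1 runs 4 units, time = 24
  J3 runs 4 units, time = 28
  J4 runs 4 units, time = 32
  J5 runs 4 units, time = 36
  J1 runs 1 units, time = 37
  J3 runs 4 units, time = 41
  J4 runs 2 units, time = 43
  J5 runs 4 units, time = 47
  J3 runs 1 units, time = 48
Finish times: [37, 8, 48, 43, 47]
Average turnaround = 183/5 = 36.6

36.6


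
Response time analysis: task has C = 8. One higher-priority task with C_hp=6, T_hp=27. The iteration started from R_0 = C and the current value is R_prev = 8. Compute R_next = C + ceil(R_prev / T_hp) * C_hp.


R_next = C + ceil(R_prev / T_hp) * C_hp
ceil(8 / 27) = ceil(0.2963) = 1
Interference = 1 * 6 = 6
R_next = 8 + 6 = 14

14


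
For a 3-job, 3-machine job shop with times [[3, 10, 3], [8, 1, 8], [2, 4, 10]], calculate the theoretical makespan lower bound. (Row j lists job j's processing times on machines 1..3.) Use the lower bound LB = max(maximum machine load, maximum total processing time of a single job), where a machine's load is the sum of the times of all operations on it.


Machine loads:
  Machine 1: 3 + 8 + 2 = 13
  Machine 2: 10 + 1 + 4 = 15
  Machine 3: 3 + 8 + 10 = 21
Max machine load = 21
Job totals:
  Job 1: 16
  Job 2: 17
  Job 3: 16
Max job total = 17
Lower bound = max(21, 17) = 21

21


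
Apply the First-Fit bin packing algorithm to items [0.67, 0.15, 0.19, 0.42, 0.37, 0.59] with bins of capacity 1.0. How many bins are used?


Place items sequentially using First-Fit:
  Item 0.67 -> new Bin 1
  Item 0.15 -> Bin 1 (now 0.82)
  Item 0.19 -> new Bin 2
  Item 0.42 -> Bin 2 (now 0.61)
  Item 0.37 -> Bin 2 (now 0.98)
  Item 0.59 -> new Bin 3
Total bins used = 3

3


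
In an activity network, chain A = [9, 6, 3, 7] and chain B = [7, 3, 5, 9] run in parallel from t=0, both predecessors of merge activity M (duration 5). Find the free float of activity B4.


ES(B4) = sum of predecessors on chain B = 15
EF(B4) = ES + duration = 15 + 9 = 24
Successor of B4 is M. ES(M) = max(sum(A), sum(B)) = max(25, 24) = 25
Free float = ES(successor) - EF(current) = 25 - 24 = 1

1


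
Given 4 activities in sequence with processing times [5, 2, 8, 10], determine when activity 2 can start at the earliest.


Activity 2 starts after activities 1 through 1 complete.
Predecessor durations: [5]
ES = 5 = 5

5


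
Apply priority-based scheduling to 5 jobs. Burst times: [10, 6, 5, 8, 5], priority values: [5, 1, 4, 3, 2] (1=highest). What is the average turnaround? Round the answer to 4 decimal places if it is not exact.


Sort by priority (ascending = highest first):
Order: [(1, 6), (2, 5), (3, 8), (4, 5), (5, 10)]
Completion times:
  Priority 1, burst=6, C=6
  Priority 2, burst=5, C=11
  Priority 3, burst=8, C=19
  Priority 4, burst=5, C=24
  Priority 5, burst=10, C=34
Average turnaround = 94/5 = 18.8

18.8


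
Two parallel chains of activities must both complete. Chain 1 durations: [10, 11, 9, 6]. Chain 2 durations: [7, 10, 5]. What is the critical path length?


Path A total = 10 + 11 + 9 + 6 = 36
Path B total = 7 + 10 + 5 = 22
Critical path = longest path = max(36, 22) = 36

36


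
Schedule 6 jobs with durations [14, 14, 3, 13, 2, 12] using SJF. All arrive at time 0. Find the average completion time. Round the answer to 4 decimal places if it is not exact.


SJF order (ascending): [2, 3, 12, 13, 14, 14]
Completion times:
  Job 1: burst=2, C=2
  Job 2: burst=3, C=5
  Job 3: burst=12, C=17
  Job 4: burst=13, C=30
  Job 5: burst=14, C=44
  Job 6: burst=14, C=58
Average completion = 156/6 = 26.0

26.0


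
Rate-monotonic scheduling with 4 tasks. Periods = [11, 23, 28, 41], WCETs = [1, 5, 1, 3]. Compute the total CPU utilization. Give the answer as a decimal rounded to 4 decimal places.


Compute individual utilizations (exact fractions):
  Task 1: C/T = 1/11 (approx. 0.0909)
  Task 2: C/T = 5/23 (approx. 0.2174)
  Task 3: C/T = 1/28 (approx. 0.0357)
  Task 4: C/T = 3/41 (approx. 0.0732)
Total utilization U = 1/11 + 5/23 + 1/28 + 3/41 = 121169/290444
Rounded to 4 decimal places: U = 0.4172
RM (Liu & Layland) bound for 4 tasks = 0.756828; compare with U = 121169/290444 (approx. 0.417185)
U <= bound, so schedulable by RM sufficient condition.

0.4172


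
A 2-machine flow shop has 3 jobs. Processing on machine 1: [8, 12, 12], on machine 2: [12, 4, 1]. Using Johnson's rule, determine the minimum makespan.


Apply Johnson's rule:
  Group 1 (a <= b): [(1, 8, 12)]
  Group 2 (a > b): [(2, 12, 4), (3, 12, 1)]
Optimal job order: [1, 2, 3]
Schedule:
  Job 1: M1 done at 8, M2 done at 20
  Job 2: M1 done at 20, M2 done at 24
  Job 3: M1 done at 32, M2 done at 33
Makespan = 33

33


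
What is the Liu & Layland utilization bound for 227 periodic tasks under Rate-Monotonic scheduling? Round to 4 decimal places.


Compute 2^(1/227) = 1.0030581785
Subtract 1: 1.0030581785 - 1 = 0.0030581785
Multiply by n: 227 * 0.0030581785 = 0.6942065195
Round to 4 dp: 0.6942

0.6942


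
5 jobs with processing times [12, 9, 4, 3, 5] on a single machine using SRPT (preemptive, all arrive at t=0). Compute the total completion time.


Since all jobs arrive at t=0, SRPT equals SPT ordering.
SPT order: [3, 4, 5, 9, 12]
Completion times:
  Job 1: p=3, C=3
  Job 2: p=4, C=7
  Job 3: p=5, C=12
  Job 4: p=9, C=21
  Job 5: p=12, C=33
Total completion time = 3 + 7 + 12 + 21 + 33 = 76

76


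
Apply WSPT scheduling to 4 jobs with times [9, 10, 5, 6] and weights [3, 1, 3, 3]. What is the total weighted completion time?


Compute p/w ratios and sort ascending (WSPT): [(5, 3), (6, 3), (9, 3), (10, 1)]
Compute weighted completion times:
  Job (p=5,w=3): C=5, w*C=3*5=15
  Job (p=6,w=3): C=11, w*C=3*11=33
  Job (p=9,w=3): C=20, w*C=3*20=60
  Job (p=10,w=1): C=30, w*C=1*30=30
Total weighted completion time = 138

138


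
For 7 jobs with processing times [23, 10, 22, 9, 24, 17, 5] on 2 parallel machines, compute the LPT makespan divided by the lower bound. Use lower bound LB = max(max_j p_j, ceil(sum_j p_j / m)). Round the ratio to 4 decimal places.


LPT order: [24, 23, 22, 17, 10, 9, 5]
Machine loads after assignment: [56, 54]
LPT makespan = 56
Lower bound = max(max_job, ceil(total/2)) = max(24, 55) = 55
Ratio = 56 / 55 = 1.0182

1.0182


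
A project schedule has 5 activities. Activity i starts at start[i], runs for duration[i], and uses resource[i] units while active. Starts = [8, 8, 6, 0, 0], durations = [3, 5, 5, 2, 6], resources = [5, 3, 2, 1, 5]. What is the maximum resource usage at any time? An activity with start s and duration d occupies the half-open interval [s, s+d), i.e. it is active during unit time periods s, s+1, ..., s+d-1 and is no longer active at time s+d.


Each activity i is active on [start_i, start_i + duration_i).
Compute total resource usage per time slot:
  t=0: active resources = [1, 5], total = 6
  t=1: active resources = [1, 5], total = 6
  t=2: active resources = [5], total = 5
  t=3: active resources = [5], total = 5
  t=4: active resources = [5], total = 5
  t=5: active resources = [5], total = 5
  t=6: active resources = [2], total = 2
  t=7: active resources = [2], total = 2
  t=8: active resources = [5, 3, 2], total = 10
  t=9: active resources = [5, 3, 2], total = 10
  t=10: active resources = [5, 3, 2], total = 10
  t=11: active resources = [3], total = 3
  t=12: active resources = [3], total = 3
Peak resource demand = 10

10


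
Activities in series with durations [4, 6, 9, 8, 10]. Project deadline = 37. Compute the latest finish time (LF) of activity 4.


LF(activity 4) = deadline - sum of successor durations
Successors: activities 5 through 5 with durations [10]
Sum of successor durations = 10
LF = 37 - 10 = 27

27


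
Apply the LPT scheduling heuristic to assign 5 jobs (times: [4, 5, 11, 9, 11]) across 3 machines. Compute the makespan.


Sort jobs in decreasing order (LPT): [11, 11, 9, 5, 4]
Assign each job to the least loaded machine:
  Machine 1: jobs [11, 4], load = 15
  Machine 2: jobs [11], load = 11
  Machine 3: jobs [9, 5], load = 14
Makespan = max load = 15

15


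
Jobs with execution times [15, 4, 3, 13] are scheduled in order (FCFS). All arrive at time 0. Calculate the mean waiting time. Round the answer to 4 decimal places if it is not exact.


FCFS order (as given): [15, 4, 3, 13]
Waiting times:
  Job 1: wait = 0
  Job 2: wait = 15
  Job 3: wait = 19
  Job 4: wait = 22
Sum of waiting times = 56
Average waiting time = 56/4 = 14.0

14.0


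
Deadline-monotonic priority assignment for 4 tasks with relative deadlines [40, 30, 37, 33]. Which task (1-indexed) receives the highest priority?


Sort tasks by relative deadline (ascending):
  Task 2: deadline = 30
  Task 4: deadline = 33
  Task 3: deadline = 37
  Task 1: deadline = 40
Priority order (highest first): [2, 4, 3, 1]
Highest priority task = 2

2


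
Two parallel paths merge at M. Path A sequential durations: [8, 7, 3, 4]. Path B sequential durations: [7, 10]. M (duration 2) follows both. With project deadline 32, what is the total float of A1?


Forward pass: ES(A1) = sum of predecessors on chain A = 0
EF = ES + duration = 0 + 8 = 8
Backward pass: LF(M) = deadline = 32; LS(M) = 32 - 2 = 30
LF(A1) = LS(M) - sum(successors on chain A) = 30 - 14 = 16
LS = LF - duration = 16 - 8 = 8
Total float = LS - ES = 8 - 0 = 8

8


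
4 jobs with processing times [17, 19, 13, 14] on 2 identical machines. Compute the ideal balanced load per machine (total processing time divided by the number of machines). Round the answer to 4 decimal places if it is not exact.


Total processing time = 17 + 19 + 13 + 14 = 63
Number of machines = 2
Ideal balanced load = 63 / 2 = 31.5

31.5


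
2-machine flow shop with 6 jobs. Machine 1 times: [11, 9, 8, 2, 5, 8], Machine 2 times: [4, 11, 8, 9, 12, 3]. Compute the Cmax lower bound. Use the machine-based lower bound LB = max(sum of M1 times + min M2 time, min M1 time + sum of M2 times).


LB1 = sum(M1 times) + min(M2 times) = 43 + 3 = 46
LB2 = min(M1 times) + sum(M2 times) = 2 + 47 = 49
Lower bound = max(LB1, LB2) = max(46, 49) = 49

49


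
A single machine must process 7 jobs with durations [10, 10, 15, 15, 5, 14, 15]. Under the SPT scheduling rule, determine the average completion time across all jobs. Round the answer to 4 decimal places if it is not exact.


Sort jobs by processing time (SPT order): [5, 10, 10, 14, 15, 15, 15]
Compute completion times sequentially:
  Job 1: processing = 5, completes at 5
  Job 2: processing = 10, completes at 15
  Job 3: processing = 10, completes at 25
  Job 4: processing = 14, completes at 39
  Job 5: processing = 15, completes at 54
  Job 6: processing = 15, completes at 69
  Job 7: processing = 15, completes at 84
Sum of completion times = 291
Average completion time = 291/7 = 41.5714

41.5714


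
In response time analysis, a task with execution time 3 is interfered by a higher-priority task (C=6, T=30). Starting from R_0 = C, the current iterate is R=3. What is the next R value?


R_next = C + ceil(R_prev / T_hp) * C_hp
ceil(3 / 30) = ceil(0.1) = 1
Interference = 1 * 6 = 6
R_next = 3 + 6 = 9

9


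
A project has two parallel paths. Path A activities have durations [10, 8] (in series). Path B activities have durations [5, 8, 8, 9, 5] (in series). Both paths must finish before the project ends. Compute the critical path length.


Path A total = 10 + 8 = 18
Path B total = 5 + 8 + 8 + 9 + 5 = 35
Critical path = longest path = max(18, 35) = 35

35


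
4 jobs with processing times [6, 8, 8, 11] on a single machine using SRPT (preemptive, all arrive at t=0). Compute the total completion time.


Since all jobs arrive at t=0, SRPT equals SPT ordering.
SPT order: [6, 8, 8, 11]
Completion times:
  Job 1: p=6, C=6
  Job 2: p=8, C=14
  Job 3: p=8, C=22
  Job 4: p=11, C=33
Total completion time = 6 + 14 + 22 + 33 = 75

75


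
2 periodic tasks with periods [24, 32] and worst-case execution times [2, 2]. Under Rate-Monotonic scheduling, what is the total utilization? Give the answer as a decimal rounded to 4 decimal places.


Compute individual utilizations (exact fractions):
  Task 1: C/T = 2/24 = 1/12 (approx. 0.0833)
  Task 2: C/T = 2/32 = 1/16 (approx. 0.0625)
Total utilization U = 1/12 + 1/16 = 7/48
Rounded to 4 decimal places: U = 0.1458
RM (Liu & Layland) bound for 2 tasks = 0.828427; compare with U = 7/48 (approx. 0.145833)
U <= bound, so schedulable by RM sufficient condition.

0.1458


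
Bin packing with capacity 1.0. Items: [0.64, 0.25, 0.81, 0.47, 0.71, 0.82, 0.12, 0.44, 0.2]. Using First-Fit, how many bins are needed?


Place items sequentially using First-Fit:
  Item 0.64 -> new Bin 1
  Item 0.25 -> Bin 1 (now 0.89)
  Item 0.81 -> new Bin 2
  Item 0.47 -> new Bin 3
  Item 0.71 -> new Bin 4
  Item 0.82 -> new Bin 5
  Item 0.12 -> Bin 2 (now 0.93)
  Item 0.44 -> Bin 3 (now 0.91)
  Item 0.2 -> Bin 4 (now 0.91)
Total bins used = 5

5


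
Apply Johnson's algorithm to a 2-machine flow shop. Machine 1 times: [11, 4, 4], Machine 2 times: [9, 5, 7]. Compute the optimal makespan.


Apply Johnson's rule:
  Group 1 (a <= b): [(2, 4, 5), (3, 4, 7)]
  Group 2 (a > b): [(1, 11, 9)]
Optimal job order: [2, 3, 1]
Schedule:
  Job 2: M1 done at 4, M2 done at 9
  Job 3: M1 done at 8, M2 done at 16
  Job 1: M1 done at 19, M2 done at 28
Makespan = 28

28
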